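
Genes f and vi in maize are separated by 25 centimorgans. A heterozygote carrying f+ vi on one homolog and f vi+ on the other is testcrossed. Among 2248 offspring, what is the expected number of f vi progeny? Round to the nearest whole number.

A map distance of 25 centimorgans corresponds to a recombination frequency of 0.250.
The F1 is f+ vi / f vi+, so f vi is a recombinant gamete class with expected frequency r/2 = 0.250/2 = 0.1250.
Expected number = 0.1250 × 2248 = 281.00 ≈ 281.

281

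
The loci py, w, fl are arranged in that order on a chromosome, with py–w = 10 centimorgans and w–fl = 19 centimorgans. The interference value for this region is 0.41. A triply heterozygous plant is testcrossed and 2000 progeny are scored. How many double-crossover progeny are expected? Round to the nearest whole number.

22

Map distances give recombination frequencies of 0.100 and 0.190 for the two intervals.
With interference 0.41 (so coincidence = 0.59), expected double-crossover frequency = 0.100 × 0.190 × 0.59 = 0.01121.
Expected number = 0.01121 × 2000 = 22.42 ≈ 22.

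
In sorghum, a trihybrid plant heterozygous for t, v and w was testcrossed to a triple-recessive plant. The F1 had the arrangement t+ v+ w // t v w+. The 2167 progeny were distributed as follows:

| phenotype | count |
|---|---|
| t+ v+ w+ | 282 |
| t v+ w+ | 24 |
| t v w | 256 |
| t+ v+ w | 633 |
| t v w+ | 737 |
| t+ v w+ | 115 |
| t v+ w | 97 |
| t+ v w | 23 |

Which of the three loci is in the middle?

The two rarest classes, t+ v w and t v+ w+, are the double crossovers. Comparing them with the parentals, only the v allele has switched, so v is the middle locus and the order is w – v – t.

v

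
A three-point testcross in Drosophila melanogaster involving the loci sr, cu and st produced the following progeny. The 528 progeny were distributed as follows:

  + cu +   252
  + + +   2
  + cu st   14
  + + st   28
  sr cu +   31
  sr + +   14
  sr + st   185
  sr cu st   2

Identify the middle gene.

The two most frequent reciprocal classes, + cu + and sr + st, are the parental types, so the F1 was + cu + / sr + st.
The two rarest classes, + + + and sr cu st, are the double crossovers. Comparing them with the parentals, only the cu allele has switched, so cu is the middle locus and the order is st – cu – sr.

cu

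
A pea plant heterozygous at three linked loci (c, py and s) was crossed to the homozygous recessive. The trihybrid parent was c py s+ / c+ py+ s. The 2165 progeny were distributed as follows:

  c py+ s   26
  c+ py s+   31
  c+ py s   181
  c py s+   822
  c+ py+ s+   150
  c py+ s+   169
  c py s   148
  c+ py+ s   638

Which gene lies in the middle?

c

The two rarest classes, c+ py s+ and c py+ s, are the double crossovers. Comparing them with the parentals, only the c allele has switched, so c is the middle locus and the order is py – c – s.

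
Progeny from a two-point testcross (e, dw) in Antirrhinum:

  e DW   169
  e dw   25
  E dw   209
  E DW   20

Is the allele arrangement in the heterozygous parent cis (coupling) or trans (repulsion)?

trans

The two most frequent classes are E dw (209) and e DW (169); these are the parental (non-recombinant) types.
So the F1 carried E dw on one chromosome and e DW on the other — the recessive alleles are on opposite chromosomes (trans / repulsion).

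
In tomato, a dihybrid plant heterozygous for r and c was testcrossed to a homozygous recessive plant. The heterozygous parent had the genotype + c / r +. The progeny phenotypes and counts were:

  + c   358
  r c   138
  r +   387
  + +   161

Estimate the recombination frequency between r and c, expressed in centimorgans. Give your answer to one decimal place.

The recombinant classes are + + and r c: 161 + 138 = 299.
Recombination frequency = 299/1044 = 0.2864 ≈ 28.6%, i.e. 28.6 centimorgans.

28.6 centimorgans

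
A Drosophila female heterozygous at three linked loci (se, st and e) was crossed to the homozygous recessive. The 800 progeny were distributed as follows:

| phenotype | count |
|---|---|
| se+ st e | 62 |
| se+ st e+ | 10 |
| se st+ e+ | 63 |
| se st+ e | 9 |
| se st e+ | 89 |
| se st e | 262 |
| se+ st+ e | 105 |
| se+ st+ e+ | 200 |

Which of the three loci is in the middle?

The two most frequent reciprocal classes, se st e and se+ st+ e+, are the parental types, so the F1 was se st e / se+ st+ e+.
The two rarest classes, se st+ e and se+ st e+, are the double crossovers. Comparing them with the parentals, only the st allele has switched, so st is the middle locus and the order is e – st – se.

st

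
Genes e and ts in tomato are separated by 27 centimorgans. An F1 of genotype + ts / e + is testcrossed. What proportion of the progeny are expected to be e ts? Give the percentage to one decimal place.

A map distance of 27 centimorgans corresponds to a recombination frequency of 0.270.
The F1 is + ts / e +, so e ts is a recombinant gamete class with expected frequency r/2 = 0.270/2 = 0.1350.
That is 0.1350 = 13.5% of the progeny.

13.5%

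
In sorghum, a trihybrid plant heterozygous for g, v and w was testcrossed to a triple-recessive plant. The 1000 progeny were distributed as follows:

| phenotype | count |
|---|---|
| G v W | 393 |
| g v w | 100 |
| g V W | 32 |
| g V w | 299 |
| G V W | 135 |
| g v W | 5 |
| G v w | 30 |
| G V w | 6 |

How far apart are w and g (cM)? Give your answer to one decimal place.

The two most frequent reciprocal classes, g V w and G v W, are the parental types, so the F1 was g V w / G v W.
The two rarest classes, G V w and g v W, are the double crossovers. Comparing them with the parentals, only the g allele has switched, so g is the middle locus and the order is w – g – v.
Crossovers in the w–g interval produce the single-crossover classes g V W and G v w (32 + 30 = 62) plus the double crossovers (11).
RF(w–g) = (62 + 11) / 1000 = 73/1000 = 0.0730 → 7.3 cM.

7.3 cM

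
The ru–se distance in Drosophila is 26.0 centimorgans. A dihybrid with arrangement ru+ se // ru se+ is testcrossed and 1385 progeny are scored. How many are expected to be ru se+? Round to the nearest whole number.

A map distance of 26.0 centimorgans corresponds to a recombination frequency of 0.260.
The F1 is ru+ se / ru se+, so ru se+ is a parental gamete class with expected frequency (1 − r)/2 = 0.740/2 = 0.3700.
Expected number = 0.3700 × 1385 = 512.45 ≈ 512.

512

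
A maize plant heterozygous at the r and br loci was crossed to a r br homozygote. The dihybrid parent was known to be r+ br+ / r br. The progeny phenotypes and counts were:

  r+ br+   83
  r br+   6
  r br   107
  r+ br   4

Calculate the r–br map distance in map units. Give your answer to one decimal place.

5.0 map units

The recombinant classes are r+ br and r br+: 4 + 6 = 10.
Recombination frequency = 10/200 = 0.0500 ≈ 5.0%, i.e. 5.0 map units.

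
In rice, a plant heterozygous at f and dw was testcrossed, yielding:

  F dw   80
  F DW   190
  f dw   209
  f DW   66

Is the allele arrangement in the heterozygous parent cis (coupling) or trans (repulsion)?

The two most frequent classes are F DW (190) and f dw (209); these are the parental (non-recombinant) types.
So the F1 carried F DW on one chromosome and f dw on the other — the recessive alleles are on the same chromosome (cis / coupling).

cis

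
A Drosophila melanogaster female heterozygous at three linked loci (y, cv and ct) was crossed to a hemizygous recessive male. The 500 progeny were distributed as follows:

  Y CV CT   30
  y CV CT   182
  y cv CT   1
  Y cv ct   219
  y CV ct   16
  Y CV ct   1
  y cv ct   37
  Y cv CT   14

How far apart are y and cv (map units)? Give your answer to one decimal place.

The two most frequent reciprocal classes, Y cv ct and y CV CT, are the parental types, so the F1 was Y cv ct / y CV CT.
The two rarest classes, Y CV ct and y cv CT, are the double crossovers. Comparing them with the parentals, only the cv allele has switched, so cv is the middle locus and the order is ct – cv – y.
Crossovers in the cv–y interval produce the single-crossover classes y cv ct and Y CV CT (37 + 30 = 67) plus the double crossovers (2).
RF(cv–y) = (67 + 2) / 500 = 69/500 = 0.1380 → 13.8 map units.

13.8 map units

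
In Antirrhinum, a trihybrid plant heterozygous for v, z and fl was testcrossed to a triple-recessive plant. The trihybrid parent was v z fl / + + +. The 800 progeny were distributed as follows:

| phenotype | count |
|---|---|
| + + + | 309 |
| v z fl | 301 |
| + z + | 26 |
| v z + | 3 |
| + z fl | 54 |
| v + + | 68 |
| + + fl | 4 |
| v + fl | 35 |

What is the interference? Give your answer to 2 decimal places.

The two rarest classes, v z + and + + fl, are the double crossovers. Comparing them with the parentals, only the fl allele has switched, so fl is the middle locus and the order is v – fl – z.
v–fl: (122 + 7)/800 = 0.1613; fl–z: (61 + 7)/800 = 0.0850.
Expected DCO frequency = 0.1613 × 0.0850 ≈ 0.01371; observed = 7/800 ≈ 0.00875.
Coefficient of coincidence = 0.00875/0.01371 ≈ 0.64; interference = 1 − 0.64 = 0.36.

0.36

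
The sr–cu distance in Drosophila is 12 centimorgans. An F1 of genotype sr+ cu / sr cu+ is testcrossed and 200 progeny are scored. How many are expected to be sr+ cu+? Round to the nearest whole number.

12

A map distance of 12 centimorgans corresponds to a recombination frequency of 0.120.
The F1 is sr+ cu / sr cu+, so sr+ cu+ is a recombinant gamete class with expected frequency r/2 = 0.120/2 = 0.0600.
Expected number = 0.0600 × 200 = 12.00 ≈ 12.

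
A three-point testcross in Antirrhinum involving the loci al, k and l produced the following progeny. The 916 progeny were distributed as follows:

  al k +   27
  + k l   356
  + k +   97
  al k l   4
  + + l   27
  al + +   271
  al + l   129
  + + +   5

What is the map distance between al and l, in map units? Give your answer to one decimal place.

25.7 map units

The two most frequent reciprocal classes, + k l and al + +, are the parental types, so the F1 was + k l / al + +.
The two rarest classes, al k l and + + +, are the double crossovers. Comparing them with the parentals, only the al allele has switched, so al is the middle locus and the order is l – al – k.
Crossovers in the l–al interval produce the single-crossover classes + k + and al + l (97 + 129 = 226) plus the double crossovers (9).
RF(l–al) = (226 + 9) / 916 = 235/916 = 0.2566 → 25.7 map units.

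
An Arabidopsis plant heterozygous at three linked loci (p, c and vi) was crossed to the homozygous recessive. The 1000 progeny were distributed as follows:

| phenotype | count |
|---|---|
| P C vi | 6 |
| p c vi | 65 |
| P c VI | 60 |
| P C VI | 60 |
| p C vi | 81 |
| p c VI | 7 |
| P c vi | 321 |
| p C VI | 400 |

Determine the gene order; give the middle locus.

The two most frequent reciprocal classes, P c vi and p C VI, are the parental types, so the F1 was P c vi / p C VI.
The two rarest classes, P C vi and p c VI, are the double crossovers. Comparing them with the parentals, only the c allele has switched, so c is the middle locus and the order is vi – c – p.

c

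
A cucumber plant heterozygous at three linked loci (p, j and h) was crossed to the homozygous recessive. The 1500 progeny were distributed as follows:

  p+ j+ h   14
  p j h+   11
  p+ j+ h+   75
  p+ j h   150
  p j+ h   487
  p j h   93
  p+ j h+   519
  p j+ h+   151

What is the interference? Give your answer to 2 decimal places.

0.40

The two most frequent reciprocal classes, p j+ h and p+ j h+, are the parental types, so the F1 was p j+ h / p+ j h+.
The two rarest classes, p+ j+ h and p j h+, are the double crossovers. Comparing them with the parentals, only the p allele has switched, so p is the middle locus and the order is j – p – h.
j–p: (168 + 25)/1500 = 0.1287; p–h: (301 + 25)/1500 = 0.2173.
Expected DCO frequency = 0.1287 × 0.2173 ≈ 0.02797; observed = 25/1500 ≈ 0.01667.
Coefficient of coincidence = 0.01667/0.02797 ≈ 0.60; interference = 1 − 0.60 = 0.40.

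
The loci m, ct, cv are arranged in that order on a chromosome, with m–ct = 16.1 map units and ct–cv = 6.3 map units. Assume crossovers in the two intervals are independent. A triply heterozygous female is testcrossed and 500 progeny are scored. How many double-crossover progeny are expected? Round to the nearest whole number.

5

Map distances give recombination frequencies of 0.161 and 0.063 for the two intervals.
With no interference, expected double-crossover frequency = 0.161 × 0.063 = 0.01014.
Expected number = 0.01014 × 500 = 5.07 ≈ 5.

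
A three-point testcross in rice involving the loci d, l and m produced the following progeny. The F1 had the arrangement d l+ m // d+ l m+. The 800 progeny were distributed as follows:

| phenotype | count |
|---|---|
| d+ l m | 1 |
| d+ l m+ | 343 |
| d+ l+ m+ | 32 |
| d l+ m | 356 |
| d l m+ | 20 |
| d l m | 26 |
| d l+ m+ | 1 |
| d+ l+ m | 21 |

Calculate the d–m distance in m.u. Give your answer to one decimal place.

5.4 m.u.

The two rarest classes, d l+ m+ and d+ l m, are the double crossovers. Comparing them with the parentals, only the m allele has switched, so m is the middle locus and the order is d – m – l.
Crossovers in the d–m interval produce the single-crossover classes d+ l+ m and d l m+ (21 + 20 = 41) plus the double crossovers (2).
RF(d–m) = (41 + 2) / 800 = 43/800 = 0.0537 → 5.4 m.u.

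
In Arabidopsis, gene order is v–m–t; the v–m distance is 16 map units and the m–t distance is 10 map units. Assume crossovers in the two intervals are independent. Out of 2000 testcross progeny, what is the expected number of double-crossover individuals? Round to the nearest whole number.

Map distances give recombination frequencies of 0.160 and 0.100 for the two intervals.
With no interference, expected double-crossover frequency = 0.160 × 0.100 = 0.01600.
Expected number = 0.01600 × 2000 = 32.00 ≈ 32.

32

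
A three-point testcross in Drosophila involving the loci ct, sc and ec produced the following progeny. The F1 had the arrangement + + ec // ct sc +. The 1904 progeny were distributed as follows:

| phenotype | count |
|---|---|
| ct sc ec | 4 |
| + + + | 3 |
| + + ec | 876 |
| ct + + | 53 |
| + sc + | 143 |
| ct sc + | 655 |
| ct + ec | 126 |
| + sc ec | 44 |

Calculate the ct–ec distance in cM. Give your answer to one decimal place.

The two rarest classes, + + + and ct sc ec, are the double crossovers. Comparing them with the parentals, only the ec allele has switched, so ec is the middle locus and the order is sc – ec – ct.
Crossovers in the ec–ct interval produce the single-crossover classes ct + ec and + sc + (126 + 143 = 269) plus the double crossovers (7).
RF(ec–ct) = (269 + 7) / 1904 = 276/1904 = 0.1450 → 14.5 cM.

14.5 cM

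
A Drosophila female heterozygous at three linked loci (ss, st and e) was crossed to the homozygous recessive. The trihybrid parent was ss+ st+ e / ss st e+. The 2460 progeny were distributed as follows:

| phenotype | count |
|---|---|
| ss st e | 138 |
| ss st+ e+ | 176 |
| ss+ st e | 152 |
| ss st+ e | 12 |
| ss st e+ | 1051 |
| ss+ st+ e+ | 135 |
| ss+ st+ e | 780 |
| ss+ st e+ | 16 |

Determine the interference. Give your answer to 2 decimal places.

The two rarest classes, ss st+ e and ss+ st e+, are the double crossovers. Comparing them with the parentals, only the ss allele has switched, so ss is the middle locus and the order is st – ss – e.
st–ss: (328 + 28)/2460 = 0.1447; ss–e: (273 + 28)/2460 = 0.1224.
Expected DCO frequency = 0.1447 × 0.1224 ≈ 0.01771; observed = 28/2460 ≈ 0.01138.
Coefficient of coincidence = 0.01138/0.01771 ≈ 0.64; interference = 1 − 0.64 = 0.36.

0.36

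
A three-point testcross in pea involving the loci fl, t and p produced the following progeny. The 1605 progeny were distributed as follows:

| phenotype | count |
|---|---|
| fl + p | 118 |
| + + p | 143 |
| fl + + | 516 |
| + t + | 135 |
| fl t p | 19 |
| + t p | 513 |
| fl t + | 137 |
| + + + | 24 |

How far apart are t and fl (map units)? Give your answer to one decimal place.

The two most frequent reciprocal classes, + t p and fl + +, are the parental types, so the F1 was + t p / fl + +.
The two rarest classes, fl t p and + + +, are the double crossovers. Comparing them with the parentals, only the fl allele has switched, so fl is the middle locus and the order is t – fl – p.
Crossovers in the t–fl interval produce the single-crossover classes + + p and fl t + (143 + 137 = 280) plus the double crossovers (43).
RF(t–fl) = (280 + 43) / 1605 = 323/1605 = 0.2012 → 20.1 map units.

20.1 map units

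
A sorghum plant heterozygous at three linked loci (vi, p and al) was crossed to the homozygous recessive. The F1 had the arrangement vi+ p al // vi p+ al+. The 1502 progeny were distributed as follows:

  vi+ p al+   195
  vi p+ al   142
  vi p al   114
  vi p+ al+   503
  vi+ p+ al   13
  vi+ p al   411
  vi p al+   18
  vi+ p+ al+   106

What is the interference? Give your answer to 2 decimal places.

The two rarest classes, vi+ p+ al and vi p al+, are the double crossovers. Comparing them with the parentals, only the p allele has switched, so p is the middle locus and the order is al – p – vi.
al–p: (337 + 31)/1502 = 0.2450; p–vi: (220 + 31)/1502 = 0.1671.
Expected DCO frequency = 0.2450 × 0.1671 ≈ 0.04094; observed = 31/1502 ≈ 0.02064.
Coefficient of coincidence = 0.02064/0.04094 ≈ 0.50; interference = 1 − 0.50 = 0.50.

0.50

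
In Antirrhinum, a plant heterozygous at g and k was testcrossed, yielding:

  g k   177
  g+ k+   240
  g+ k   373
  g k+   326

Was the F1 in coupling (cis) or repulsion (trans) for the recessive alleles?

The two most frequent classes are g+ k (373) and g k+ (326); these are the parental (non-recombinant) types.
So the F1 carried g+ k on one chromosome and g k+ on the other — the recessive alleles are on opposite chromosomes (trans / repulsion).

trans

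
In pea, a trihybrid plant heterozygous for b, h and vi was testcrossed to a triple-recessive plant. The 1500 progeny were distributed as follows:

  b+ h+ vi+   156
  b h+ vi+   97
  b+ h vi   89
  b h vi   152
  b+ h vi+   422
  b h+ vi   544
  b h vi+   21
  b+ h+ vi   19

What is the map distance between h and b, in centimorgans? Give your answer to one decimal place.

23.2 centimorgans

The two most frequent reciprocal classes, b+ h vi+ and b h+ vi, are the parental types, so the F1 was b+ h vi+ / b h+ vi.
The two rarest classes, b h vi+ and b+ h+ vi, are the double crossovers. Comparing them with the parentals, only the b allele has switched, so b is the middle locus and the order is h – b – vi.
Crossovers in the h–b interval produce the single-crossover classes b+ h+ vi+ and b h vi (156 + 152 = 308) plus the double crossovers (40).
RF(h–b) = (308 + 40) / 1500 = 348/1500 = 0.2320 → 23.2 centimorgans.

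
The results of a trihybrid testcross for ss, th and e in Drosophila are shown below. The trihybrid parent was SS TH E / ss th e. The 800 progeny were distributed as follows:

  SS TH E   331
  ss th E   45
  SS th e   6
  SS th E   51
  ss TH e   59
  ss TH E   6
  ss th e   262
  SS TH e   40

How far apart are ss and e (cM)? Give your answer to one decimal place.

12.1 cM

The two rarest classes, ss TH E and SS th e, are the double crossovers. Comparing them with the parentals, only the ss allele has switched, so ss is the middle locus and the order is th – ss – e.
Crossovers in the ss–e interval produce the single-crossover classes SS TH e and ss th E (40 + 45 = 85) plus the double crossovers (12).
RF(ss–e) = (85 + 12) / 800 = 97/800 = 0.1212 → 12.1 cM.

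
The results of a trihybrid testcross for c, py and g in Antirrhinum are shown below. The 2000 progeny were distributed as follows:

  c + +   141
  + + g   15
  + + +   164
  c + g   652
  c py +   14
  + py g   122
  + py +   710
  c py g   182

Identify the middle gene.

The two most frequent reciprocal classes, + py + and c + g, are the parental types, so the F1 was + py + / c + g.
The two rarest classes, c py + and + + g, are the double crossovers. Comparing them with the parentals, only the c allele has switched, so c is the middle locus and the order is g – c – py.

c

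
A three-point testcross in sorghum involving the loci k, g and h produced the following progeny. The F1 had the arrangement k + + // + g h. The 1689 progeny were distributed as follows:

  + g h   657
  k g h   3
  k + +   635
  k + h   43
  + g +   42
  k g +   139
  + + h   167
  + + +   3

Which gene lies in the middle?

The two rarest classes, + + + and k g h, are the double crossovers. Comparing them with the parentals, only the k allele has switched, so k is the middle locus and the order is h – k – g.

k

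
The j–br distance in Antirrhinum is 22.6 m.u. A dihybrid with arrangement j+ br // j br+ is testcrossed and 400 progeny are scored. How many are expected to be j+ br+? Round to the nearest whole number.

A map distance of 22.6 m.u. corresponds to a recombination frequency of 0.226.
The F1 is j+ br / j br+, so j+ br+ is a recombinant gamete class with expected frequency r/2 = 0.226/2 = 0.1130.
Expected number = 0.1130 × 400 = 45.20 ≈ 45.

45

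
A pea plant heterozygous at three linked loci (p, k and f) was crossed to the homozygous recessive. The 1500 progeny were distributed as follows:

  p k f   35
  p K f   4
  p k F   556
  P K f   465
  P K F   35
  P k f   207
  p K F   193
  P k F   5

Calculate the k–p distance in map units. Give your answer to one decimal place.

The two most frequent reciprocal classes, P K f and p k F, are the parental types, so the F1 was P K f / p k F.
The two rarest classes, p K f and P k F, are the double crossovers. Comparing them with the parentals, only the p allele has switched, so p is the middle locus and the order is k – p – f.
Crossovers in the k–p interval produce the single-crossover classes P k f and p K F (207 + 193 = 400) plus the double crossovers (9).
RF(k–p) = (400 + 9) / 1500 = 409/1500 = 0.2727 → 27.3 map units.

27.3 map units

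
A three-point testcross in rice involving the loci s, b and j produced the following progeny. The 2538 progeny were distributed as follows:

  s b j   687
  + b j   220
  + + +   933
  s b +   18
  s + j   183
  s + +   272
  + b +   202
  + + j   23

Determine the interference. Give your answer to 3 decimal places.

0.542

The two most frequent reciprocal classes, + + + and s b j, are the parental types, so the F1 was + + + / s b j.
The two rarest classes, + + j and s b +, are the double crossovers. Comparing them with the parentals, only the j allele has switched, so j is the middle locus and the order is s – j – b.
s–j: (492 + 41)/2538 = 0.2100; j–b: (385 + 41)/2538 = 0.1678.
Expected DCO frequency = 0.2100 × 0.1678 ≈ 0.03524; observed = 41/2538 ≈ 0.01615.
Coefficient of coincidence = 0.01615/0.03524 ≈ 0.458; interference = 1 − 0.458 = 0.542.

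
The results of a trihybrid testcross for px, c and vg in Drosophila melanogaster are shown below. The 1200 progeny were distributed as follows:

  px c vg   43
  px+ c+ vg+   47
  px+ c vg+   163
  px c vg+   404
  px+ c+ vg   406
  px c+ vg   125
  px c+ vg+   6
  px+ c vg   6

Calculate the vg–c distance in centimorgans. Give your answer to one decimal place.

The two most frequent reciprocal classes, px+ c+ vg and px c vg+, are the parental types, so the F1 was px+ c+ vg / px c vg+.
The two rarest classes, px+ c vg and px c+ vg+, are the double crossovers. Comparing them with the parentals, only the c allele has switched, so c is the middle locus and the order is vg – c – px.
Crossovers in the vg–c interval produce the single-crossover classes px+ c+ vg+ and px c vg (47 + 43 = 90) plus the double crossovers (12).
RF(vg–c) = (90 + 12) / 1200 = 102/1200 = 0.0850 → 8.5 centimorgans.

8.5 centimorgans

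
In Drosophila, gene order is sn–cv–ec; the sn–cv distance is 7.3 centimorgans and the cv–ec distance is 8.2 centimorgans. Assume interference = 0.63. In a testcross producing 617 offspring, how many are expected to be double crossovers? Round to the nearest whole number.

Map distances give recombination frequencies of 0.073 and 0.082 for the two intervals.
With interference 0.63 (so coincidence = 0.37), expected double-crossover frequency = 0.073 × 0.082 × 0.37 = 0.00221.
Expected number = 0.00221 × 617 = 1.37 ≈ 1.

1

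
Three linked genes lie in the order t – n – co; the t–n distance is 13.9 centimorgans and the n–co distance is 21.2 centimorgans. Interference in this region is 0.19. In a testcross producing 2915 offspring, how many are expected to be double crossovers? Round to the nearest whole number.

Map distances give recombination frequencies of 0.139 and 0.212 for the two intervals.
With interference 0.19 (so coincidence = 0.81), expected double-crossover frequency = 0.139 × 0.212 × 0.81 = 0.02387.
Expected number = 0.02387 × 2915 = 69.58 ≈ 70.

70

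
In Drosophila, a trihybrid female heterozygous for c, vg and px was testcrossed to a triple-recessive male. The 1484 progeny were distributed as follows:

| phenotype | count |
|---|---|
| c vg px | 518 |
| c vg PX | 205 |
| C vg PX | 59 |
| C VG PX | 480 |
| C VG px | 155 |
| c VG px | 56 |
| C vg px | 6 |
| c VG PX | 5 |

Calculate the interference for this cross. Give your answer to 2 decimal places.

The two most frequent reciprocal classes, c vg px and C VG PX, are the parental types, so the F1 was c vg px / C VG PX.
The two rarest classes, C vg px and c VG PX, are the double crossovers. Comparing them with the parentals, only the c allele has switched, so c is the middle locus and the order is vg – c – px.
vg–c: (115 + 11)/1484 = 0.0849; c–px: (360 + 11)/1484 = 0.2500.
Expected DCO frequency = 0.0849 × 0.2500 ≈ 0.02123; observed = 11/1484 ≈ 0.00741.
Coefficient of coincidence = 0.00741/0.02123 ≈ 0.35; interference = 1 − 0.35 = 0.65.

0.65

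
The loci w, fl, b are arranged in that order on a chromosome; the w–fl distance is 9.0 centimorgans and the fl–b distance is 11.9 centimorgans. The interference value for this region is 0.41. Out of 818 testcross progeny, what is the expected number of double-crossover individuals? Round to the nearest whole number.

Map distances give recombination frequencies of 0.090 and 0.119 for the two intervals.
With interference 0.41 (so coincidence = 0.59), expected double-crossover frequency = 0.090 × 0.119 × 0.59 = 0.00632.
Expected number = 0.00632 × 818 = 5.17 ≈ 5.

5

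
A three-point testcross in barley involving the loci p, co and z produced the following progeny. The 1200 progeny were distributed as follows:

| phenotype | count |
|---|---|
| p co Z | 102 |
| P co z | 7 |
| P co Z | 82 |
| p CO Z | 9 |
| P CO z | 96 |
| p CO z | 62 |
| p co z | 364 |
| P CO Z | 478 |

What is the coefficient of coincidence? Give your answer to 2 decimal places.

The two most frequent reciprocal classes, P CO Z and p co z, are the parental types, so the F1 was P CO Z / p co z.
The two rarest classes, p CO Z and P co z, are the double crossovers. Comparing them with the parentals, only the p allele has switched, so p is the middle locus and the order is co – p – z.
co–p: (144 + 16)/1200 = 0.1333; p–z: (198 + 16)/1200 = 0.1783.
Expected DCO frequency = 0.1333 × 0.1783 ≈ 0.02377; observed = 16/1200 ≈ 0.01333.
Coefficient of coincidence = 0.01333/0.02377 ≈ 0.56.

0.56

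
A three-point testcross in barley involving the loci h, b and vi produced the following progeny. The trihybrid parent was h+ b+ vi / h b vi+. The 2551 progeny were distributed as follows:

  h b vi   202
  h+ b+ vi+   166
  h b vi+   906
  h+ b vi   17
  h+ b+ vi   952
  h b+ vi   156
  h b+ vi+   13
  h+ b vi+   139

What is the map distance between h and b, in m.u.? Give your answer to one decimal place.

The two rarest classes, h+ b vi and h b+ vi+, are the double crossovers. Comparing them with the parentals, only the b allele has switched, so b is the middle locus and the order is vi – b – h.
Crossovers in the b–h interval produce the single-crossover classes h b+ vi and h+ b vi+ (156 + 139 = 295) plus the double crossovers (30).
RF(b–h) = (295 + 30) / 2551 = 325/2551 = 0.1274 → 12.7 m.u.

12.7 m.u.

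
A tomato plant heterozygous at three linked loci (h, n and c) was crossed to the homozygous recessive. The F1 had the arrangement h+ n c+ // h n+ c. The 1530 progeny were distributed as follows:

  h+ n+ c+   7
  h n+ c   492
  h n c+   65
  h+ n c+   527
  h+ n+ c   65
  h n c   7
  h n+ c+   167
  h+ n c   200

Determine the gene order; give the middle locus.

n

The two rarest classes, h+ n+ c+ and h n c, are the double crossovers. Comparing them with the parentals, only the n allele has switched, so n is the middle locus and the order is h – n – c.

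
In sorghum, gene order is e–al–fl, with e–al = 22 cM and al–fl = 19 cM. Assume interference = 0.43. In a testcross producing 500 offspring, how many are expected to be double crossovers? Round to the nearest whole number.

Map distances give recombination frequencies of 0.220 and 0.190 for the two intervals.
With interference 0.43 (so coincidence = 0.57), expected double-crossover frequency = 0.220 × 0.190 × 0.57 = 0.02383.
Expected number = 0.02383 × 500 = 11.91 ≈ 12.

12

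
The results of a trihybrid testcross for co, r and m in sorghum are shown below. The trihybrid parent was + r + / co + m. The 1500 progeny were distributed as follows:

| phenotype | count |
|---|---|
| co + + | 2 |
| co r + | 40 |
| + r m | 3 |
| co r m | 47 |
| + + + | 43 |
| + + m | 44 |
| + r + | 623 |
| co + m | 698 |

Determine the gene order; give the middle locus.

m

The two rarest classes, + r m and co + +, are the double crossovers. Comparing them with the parentals, only the m allele has switched, so m is the middle locus and the order is co – m – r.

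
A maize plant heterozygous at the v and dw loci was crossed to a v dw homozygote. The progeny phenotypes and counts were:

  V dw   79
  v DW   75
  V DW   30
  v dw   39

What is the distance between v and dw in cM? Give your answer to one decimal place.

The two most frequent classes, V dw (79) and v DW (75), are the parental types, so the F1 was V dw / v DW.
The recombinant classes are V DW and v dw: 30 + 39 = 69.
Recombination frequency = 69/223 = 0.3094 ≈ 30.9%, i.e. 30.9 cM.

30.9 cM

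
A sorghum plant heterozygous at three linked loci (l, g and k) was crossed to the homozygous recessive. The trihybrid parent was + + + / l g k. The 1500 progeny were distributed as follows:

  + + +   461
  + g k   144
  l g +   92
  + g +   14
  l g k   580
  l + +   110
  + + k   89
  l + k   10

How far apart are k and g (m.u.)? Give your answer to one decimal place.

The two rarest classes, + g + and l + k, are the double crossovers. Comparing them with the parentals, only the g allele has switched, so g is the middle locus and the order is l – g – k.
Crossovers in the g–k interval produce the single-crossover classes + + k and l g + (89 + 92 = 181) plus the double crossovers (24).
RF(g–k) = (181 + 24) / 1500 = 205/1500 = 0.1367 → 13.7 m.u.

13.7 m.u.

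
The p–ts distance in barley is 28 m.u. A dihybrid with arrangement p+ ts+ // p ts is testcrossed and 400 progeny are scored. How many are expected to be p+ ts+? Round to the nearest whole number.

A map distance of 28 m.u. corresponds to a recombination frequency of 0.280.
The F1 is p+ ts+ / p ts, so p+ ts+ is a parental gamete class with expected frequency (1 − r)/2 = 0.720/2 = 0.3600.
Expected number = 0.3600 × 400 = 144.00 ≈ 144.

144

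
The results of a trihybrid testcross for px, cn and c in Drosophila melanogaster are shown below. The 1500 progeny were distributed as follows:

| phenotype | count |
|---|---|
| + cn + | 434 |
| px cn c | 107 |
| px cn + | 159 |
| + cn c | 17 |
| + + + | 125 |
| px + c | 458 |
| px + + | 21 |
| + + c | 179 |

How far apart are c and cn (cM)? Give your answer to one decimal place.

18.0 cM

The two most frequent reciprocal classes, + cn + and px + c, are the parental types, so the F1 was + cn + / px + c.
The two rarest classes, + cn c and px + +, are the double crossovers. Comparing them with the parentals, only the c allele has switched, so c is the middle locus and the order is cn – c – px.
Crossovers in the cn–c interval produce the single-crossover classes + + + and px cn c (125 + 107 = 232) plus the double crossovers (38).
RF(cn–c) = (232 + 38) / 1500 = 270/1500 = 0.1800 → 18.0 cM.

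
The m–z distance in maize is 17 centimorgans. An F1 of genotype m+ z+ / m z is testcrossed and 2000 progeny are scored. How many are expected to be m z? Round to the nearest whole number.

830

A map distance of 17 centimorgans corresponds to a recombination frequency of 0.170.
The F1 is m+ z+ / m z, so m z is a parental gamete class with expected frequency (1 − r)/2 = 0.830/2 = 0.4150.
Expected number = 0.4150 × 2000 = 830.00 ≈ 830.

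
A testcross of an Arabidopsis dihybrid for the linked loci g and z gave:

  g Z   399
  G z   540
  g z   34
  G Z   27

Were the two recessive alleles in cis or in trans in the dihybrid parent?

The two most frequent classes are G z (540) and g Z (399); these are the parental (non-recombinant) types.
So the F1 carried G z on one chromosome and g Z on the other — the recessive alleles are on opposite chromosomes (trans / repulsion).

trans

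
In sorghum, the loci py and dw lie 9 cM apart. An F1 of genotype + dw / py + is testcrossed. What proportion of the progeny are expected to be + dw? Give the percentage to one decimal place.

A map distance of 9 cM corresponds to a recombination frequency of 0.090.
The F1 is + dw / py +, so + dw is a parental gamete class with expected frequency (1 − r)/2 = 0.910/2 = 0.4550.
That is 0.4550 = 45.5% of the progeny.

45.5%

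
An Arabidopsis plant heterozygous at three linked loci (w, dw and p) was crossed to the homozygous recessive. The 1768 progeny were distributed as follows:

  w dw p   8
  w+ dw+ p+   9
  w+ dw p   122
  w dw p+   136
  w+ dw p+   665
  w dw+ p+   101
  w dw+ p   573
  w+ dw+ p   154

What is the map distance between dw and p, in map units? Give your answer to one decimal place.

13.6 map units

The two most frequent reciprocal classes, w+ dw p+ and w dw+ p, are the parental types, so the F1 was w+ dw p+ / w dw+ p.
The two rarest classes, w+ dw+ p+ and w dw p, are the double crossovers. Comparing them with the parentals, only the dw allele has switched, so dw is the middle locus and the order is w – dw – p.
Crossovers in the dw–p interval produce the single-crossover classes w+ dw p and w dw+ p+ (122 + 101 = 223) plus the double crossovers (17).
RF(dw–p) = (223 + 17) / 1768 = 240/1768 = 0.1357 → 13.6 map units.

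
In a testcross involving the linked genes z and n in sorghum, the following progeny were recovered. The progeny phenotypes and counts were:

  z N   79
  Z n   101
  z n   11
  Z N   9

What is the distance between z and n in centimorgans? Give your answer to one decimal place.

10.0 centimorgans

The two most frequent classes, Z n (101) and z N (79), are the parental types, so the F1 was Z n / z N.
The recombinant classes are Z N and z n: 9 + 11 = 20.
Recombination frequency = 20/200 = 0.1000 ≈ 10.0%, i.e. 10.0 centimorgans.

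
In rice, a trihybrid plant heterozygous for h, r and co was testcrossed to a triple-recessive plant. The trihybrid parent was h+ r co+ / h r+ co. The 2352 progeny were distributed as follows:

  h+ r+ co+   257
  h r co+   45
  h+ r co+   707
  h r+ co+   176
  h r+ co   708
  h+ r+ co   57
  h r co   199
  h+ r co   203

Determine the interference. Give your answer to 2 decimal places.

0.11

The two rarest classes, h r co+ and h+ r+ co, are the double crossovers. Comparing them with the parentals, only the h allele has switched, so h is the middle locus and the order is co – h – r.
co–h: (379 + 102)/2352 = 0.2045; h–r: (456 + 102)/2352 = 0.2372.
Expected DCO frequency = 0.2045 × 0.2372 ≈ 0.04851; observed = 102/2352 ≈ 0.04337.
Coefficient of coincidence = 0.04337/0.04851 ≈ 0.89; interference = 1 − 0.89 = 0.11.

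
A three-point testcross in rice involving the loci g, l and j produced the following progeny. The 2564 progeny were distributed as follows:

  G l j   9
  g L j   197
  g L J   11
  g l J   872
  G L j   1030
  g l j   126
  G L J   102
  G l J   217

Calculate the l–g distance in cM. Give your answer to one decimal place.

The two most frequent reciprocal classes, G L j and g l J, are the parental types, so the F1 was G L j / g l J.
The two rarest classes, G l j and g L J, are the double crossovers. Comparing them with the parentals, only the l allele has switched, so l is the middle locus and the order is g – l – j.
Crossovers in the g–l interval produce the single-crossover classes g L j and G l J (197 + 217 = 414) plus the double crossovers (20).
RF(g–l) = (414 + 20) / 2564 = 434/2564 = 0.1693 → 16.9 cM.

16.9 cM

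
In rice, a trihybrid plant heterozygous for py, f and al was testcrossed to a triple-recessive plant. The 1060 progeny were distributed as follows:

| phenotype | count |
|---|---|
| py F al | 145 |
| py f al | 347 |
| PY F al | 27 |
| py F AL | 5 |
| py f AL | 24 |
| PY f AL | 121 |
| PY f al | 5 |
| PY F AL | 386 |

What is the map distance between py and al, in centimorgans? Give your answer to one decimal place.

5.8 centimorgans

The two most frequent reciprocal classes, py f al and PY F AL, are the parental types, so the F1 was py f al / PY F AL.
The two rarest classes, PY f al and py F AL, are the double crossovers. Comparing them with the parentals, only the py allele has switched, so py is the middle locus and the order is al – py – f.
Crossovers in the al–py interval produce the single-crossover classes py f AL and PY F al (24 + 27 = 51) plus the double crossovers (10).
RF(al–py) = (51 + 10) / 1060 = 61/1060 = 0.0575 → 5.8 centimorgans.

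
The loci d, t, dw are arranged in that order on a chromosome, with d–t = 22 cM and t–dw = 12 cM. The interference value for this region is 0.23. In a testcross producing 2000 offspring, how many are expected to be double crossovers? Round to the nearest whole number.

41

Map distances give recombination frequencies of 0.220 and 0.120 for the two intervals.
With interference 0.23 (so coincidence = 0.77), expected double-crossover frequency = 0.220 × 0.120 × 0.77 = 0.02033.
Expected number = 0.02033 × 2000 = 40.66 ≈ 41.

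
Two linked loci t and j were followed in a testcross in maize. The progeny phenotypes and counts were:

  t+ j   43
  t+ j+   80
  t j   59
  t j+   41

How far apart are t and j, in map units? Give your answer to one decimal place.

The two most frequent classes, t+ j+ (80) and t j (59), are the parental types, so the F1 was t+ j+ / t j.
The recombinant classes are t+ j and t j+: 43 + 41 = 84.
Recombination frequency = 84/223 = 0.3767 ≈ 37.7%, i.e. 37.7 map units.

37.7 map units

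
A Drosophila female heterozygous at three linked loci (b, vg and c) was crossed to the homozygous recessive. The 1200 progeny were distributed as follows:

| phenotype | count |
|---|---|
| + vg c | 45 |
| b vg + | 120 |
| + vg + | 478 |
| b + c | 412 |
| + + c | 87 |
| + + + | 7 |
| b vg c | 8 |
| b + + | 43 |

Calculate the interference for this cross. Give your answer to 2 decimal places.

0.21

The two most frequent reciprocal classes, b + c and + vg +, are the parental types, so the F1 was b + c / + vg +.
The two rarest classes, b vg c and + + +, are the double crossovers. Comparing them with the parentals, only the vg allele has switched, so vg is the middle locus and the order is b – vg – c.
b–vg: (207 + 15)/1200 = 0.1850; vg–c: (88 + 15)/1200 = 0.0858.
Expected DCO frequency = 0.1850 × 0.0858 ≈ 0.01587; observed = 15/1200 ≈ 0.01250.
Coefficient of coincidence = 0.01250/0.01587 ≈ 0.79; interference = 1 − 0.79 = 0.21.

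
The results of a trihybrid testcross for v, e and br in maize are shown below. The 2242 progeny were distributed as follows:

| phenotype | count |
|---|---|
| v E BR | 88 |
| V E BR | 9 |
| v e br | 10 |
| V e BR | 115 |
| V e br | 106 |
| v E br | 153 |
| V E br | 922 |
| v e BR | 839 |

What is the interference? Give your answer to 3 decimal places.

The two most frequent reciprocal classes, v e BR and V E br, are the parental types, so the F1 was v e BR / V E br.
The two rarest classes, v e br and V E BR, are the double crossovers. Comparing them with the parentals, only the br allele has switched, so br is the middle locus and the order is v – br – e.
v–br: (268 + 19)/2242 = 0.1280; br–e: (194 + 19)/2242 = 0.0950.
Expected DCO frequency = 0.1280 × 0.0950 ≈ 0.01216; observed = 19/2242 ≈ 0.00847.
Coefficient of coincidence = 0.00847/0.01216 ≈ 0.697; interference = 1 − 0.697 = 0.303.

0.303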